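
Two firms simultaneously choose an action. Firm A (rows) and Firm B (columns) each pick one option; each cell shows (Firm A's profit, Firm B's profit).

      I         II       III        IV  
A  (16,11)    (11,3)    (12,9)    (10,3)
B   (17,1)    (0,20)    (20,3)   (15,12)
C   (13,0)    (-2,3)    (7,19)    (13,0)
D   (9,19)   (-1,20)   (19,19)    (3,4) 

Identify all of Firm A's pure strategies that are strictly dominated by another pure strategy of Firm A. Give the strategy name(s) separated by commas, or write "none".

A is not dominated — it holds its own against B at II (11>0); C at I (16>13); D at I (16>9).
Nothing dominates B: A at I (17>16); C at I (17>13); D at I (17>9).
C: dominated, since B does at least as well everywhere (I: 17>13, II: 0>-2, III: 20>7, IV: 15>13).
D: dominated, since B does at least as well everywhere (I: 17>9, II: 0>-1, III: 20>19, IV: 15>3).

C, D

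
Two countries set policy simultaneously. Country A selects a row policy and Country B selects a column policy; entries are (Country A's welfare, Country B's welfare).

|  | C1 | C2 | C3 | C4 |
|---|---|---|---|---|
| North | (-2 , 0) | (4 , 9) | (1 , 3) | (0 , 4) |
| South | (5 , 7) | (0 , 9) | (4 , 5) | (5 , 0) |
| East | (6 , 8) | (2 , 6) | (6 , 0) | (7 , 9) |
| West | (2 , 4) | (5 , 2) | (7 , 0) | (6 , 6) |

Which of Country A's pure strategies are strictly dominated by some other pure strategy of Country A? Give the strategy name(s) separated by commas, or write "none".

North, South

North is strictly dominated by West (C1: 2>-2, C2: 5>4, C3: 7>1, C4: 6>0).
South is strictly dominated by East (C1: 6>5, C2: 2>0, C3: 6>4, C4: 7>5).
East: no other strategy beats it everywhere (North at C1 (6>-2); South at C1 (6>5); West at C1 (6>2)).
Nothing dominates West: North at C1 (2>-2); South at C2 (5>0); East at C2 (5>2).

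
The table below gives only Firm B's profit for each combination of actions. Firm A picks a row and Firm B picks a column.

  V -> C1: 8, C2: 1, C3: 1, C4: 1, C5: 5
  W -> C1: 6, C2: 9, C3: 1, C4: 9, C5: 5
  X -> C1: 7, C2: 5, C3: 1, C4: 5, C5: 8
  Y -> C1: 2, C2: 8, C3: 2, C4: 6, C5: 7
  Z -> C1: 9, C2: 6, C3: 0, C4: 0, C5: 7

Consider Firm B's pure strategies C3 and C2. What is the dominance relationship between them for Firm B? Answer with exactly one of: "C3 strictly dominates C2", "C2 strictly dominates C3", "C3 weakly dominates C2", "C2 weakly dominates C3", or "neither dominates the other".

Compare C3 to C2 across each choice by Firm A: V: 1=1, W: 1<9, X: 1<5, Y: 2<8, Z: 0<6.
C2 is at least as good everywhere and strictly better somewhere (tied at V), so C2 weakly dominates C3.

C2 weakly dominates C3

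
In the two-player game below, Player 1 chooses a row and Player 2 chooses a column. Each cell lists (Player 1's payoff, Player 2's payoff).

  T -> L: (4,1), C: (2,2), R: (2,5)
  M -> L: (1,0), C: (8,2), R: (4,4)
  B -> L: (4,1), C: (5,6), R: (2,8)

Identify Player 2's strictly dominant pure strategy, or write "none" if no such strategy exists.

R

R vs L: T: 5>1, M: 4>0, B: 8>1.
R vs C: T: 5>2, M: 4>2, B: 8>6.
R strictly beats every other strategy against every opponent action, so it is strictly dominant.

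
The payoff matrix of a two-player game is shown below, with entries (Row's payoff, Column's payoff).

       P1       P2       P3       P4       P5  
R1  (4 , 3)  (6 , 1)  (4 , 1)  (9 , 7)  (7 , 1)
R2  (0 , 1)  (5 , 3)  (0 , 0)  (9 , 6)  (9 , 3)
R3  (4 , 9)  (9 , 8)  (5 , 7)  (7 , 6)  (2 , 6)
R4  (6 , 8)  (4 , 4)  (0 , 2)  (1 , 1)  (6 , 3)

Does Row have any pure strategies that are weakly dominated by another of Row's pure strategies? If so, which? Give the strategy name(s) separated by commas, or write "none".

R1: no other strategy beats it everywhere (R2 at P1 (4>0); R3 at P4 (9>7); R4 at P2 (6>4)).
R2: no other strategy beats it everywhere (R1 at P5 (9>7); R3 at P4 (9>7); R4 at P2 (5>4)).
Nothing dominates R3: R1 at P2 (9>6); R2 at P1 (4>0); R4 at P2 (9>4).
Nothing dominates R4: R1 at P1 (6>4); R2 at P1 (6>0); R3 at P1 (6>4).

none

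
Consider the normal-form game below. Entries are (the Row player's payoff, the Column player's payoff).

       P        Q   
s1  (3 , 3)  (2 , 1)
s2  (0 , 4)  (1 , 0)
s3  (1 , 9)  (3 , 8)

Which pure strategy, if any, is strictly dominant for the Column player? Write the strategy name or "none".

P vs Q: s1: 3>1, s2: 4>0, s3: 9>8.
P strictly beats every other strategy against every opponent action, so it is strictly dominant.

P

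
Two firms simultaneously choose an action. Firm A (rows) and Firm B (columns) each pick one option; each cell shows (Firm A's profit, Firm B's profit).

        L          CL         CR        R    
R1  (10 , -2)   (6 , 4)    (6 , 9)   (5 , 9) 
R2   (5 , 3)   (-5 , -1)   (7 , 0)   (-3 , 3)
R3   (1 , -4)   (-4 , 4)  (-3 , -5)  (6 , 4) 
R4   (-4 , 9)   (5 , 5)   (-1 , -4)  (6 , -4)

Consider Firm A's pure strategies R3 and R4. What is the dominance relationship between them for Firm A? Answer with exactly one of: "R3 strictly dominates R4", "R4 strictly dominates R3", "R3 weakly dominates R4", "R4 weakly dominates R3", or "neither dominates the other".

Compare R3 to R4 across each choice by Firm B: L: 1>-4, CL: -4<5, CR: -3<-1, R: 6=6.
R3 does better at L but worse at CL, CR; neither strategy dominates the other.

neither dominates the other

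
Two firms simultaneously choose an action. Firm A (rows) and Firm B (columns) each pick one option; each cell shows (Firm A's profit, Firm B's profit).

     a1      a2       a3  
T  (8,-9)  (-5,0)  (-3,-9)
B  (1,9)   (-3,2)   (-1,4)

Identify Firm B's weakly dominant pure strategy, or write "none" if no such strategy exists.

none

a1 fails to dominate a2 at T (-9<0).
a2 fails to dominate a1 at B (2<9).
a3 fails to dominate a1 at B (4<9).
No single strategy dominates all the others.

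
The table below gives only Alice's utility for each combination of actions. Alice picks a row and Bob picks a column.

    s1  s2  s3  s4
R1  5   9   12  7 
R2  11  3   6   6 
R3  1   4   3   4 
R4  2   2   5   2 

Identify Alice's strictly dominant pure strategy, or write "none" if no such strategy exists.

R1 fails to dominate R2 at s1 (5<11).
R2 fails to dominate R1 at s2 (3<9).
R3 fails to dominate R1 at s1 (1<5).
R4 fails to dominate R1 at s1 (2<5).
No single strategy dominates all the others.

none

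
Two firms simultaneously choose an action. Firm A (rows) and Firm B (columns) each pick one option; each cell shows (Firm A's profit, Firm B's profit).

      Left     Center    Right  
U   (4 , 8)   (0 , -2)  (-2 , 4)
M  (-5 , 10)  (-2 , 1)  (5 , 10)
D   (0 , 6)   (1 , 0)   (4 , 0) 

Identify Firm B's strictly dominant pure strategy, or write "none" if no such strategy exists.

none

Left fails to dominate Right at M (10=10).
Center fails to dominate Left at U (-2<8).
Right fails to dominate Left at U (4<8).
No single strategy dominates all the others.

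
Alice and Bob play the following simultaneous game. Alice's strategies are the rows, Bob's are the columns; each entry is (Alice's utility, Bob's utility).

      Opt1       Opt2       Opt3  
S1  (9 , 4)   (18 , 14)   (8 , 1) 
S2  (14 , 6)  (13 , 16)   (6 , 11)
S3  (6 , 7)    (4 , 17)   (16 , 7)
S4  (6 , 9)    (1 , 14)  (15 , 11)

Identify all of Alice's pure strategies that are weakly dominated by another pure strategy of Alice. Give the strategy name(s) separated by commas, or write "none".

S1: no other strategy beats it everywhere (S2 at Opt2 (18>13); S3 at Opt1 (9>6); S4 at Opt1 (9>6)).
S2 is not dominated — it holds its own against S1 at Opt1 (14>9); S3 at Opt1 (14>6); S4 at Opt1 (14>6).
S3 is not dominated — it holds its own against S1 at Opt3 (16>8); S2 at Opt3 (16>6); S4 at Opt2 (4>1).
S3 weakly dominates S4 — Opt1: 6=6, Opt2: 4>1, Opt3: 16>15.

S4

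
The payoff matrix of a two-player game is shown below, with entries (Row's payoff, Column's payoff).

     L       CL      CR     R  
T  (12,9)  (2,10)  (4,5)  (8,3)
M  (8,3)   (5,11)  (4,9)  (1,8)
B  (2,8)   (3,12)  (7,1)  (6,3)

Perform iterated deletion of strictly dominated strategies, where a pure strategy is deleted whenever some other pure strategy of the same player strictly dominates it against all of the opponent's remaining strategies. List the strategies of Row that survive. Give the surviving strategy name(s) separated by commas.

M

Column's strategy L is strictly dominated by CL (T: 10>9, M: 11>3, B: 12>8) and is removed.
Column CR is eliminated: CL beats it against every remaining row (T: 10>5, M: 11>9, B: 12>1).
Column R is eliminated: CL beats it against every remaining row (T: 10>3, M: 11>8, B: 12>3).
Row's strategy T is strictly dominated by M (CL: 5>2) and is removed.
For Row, M strictly dominates B on the remaining columns (CL: 5>3); eliminate B.
Among the remaining strategies, none is strictly dominated by another pure strategy of the same player, so the elimination stops.
Surviving strategies — Row: {M}; Column: {CL}.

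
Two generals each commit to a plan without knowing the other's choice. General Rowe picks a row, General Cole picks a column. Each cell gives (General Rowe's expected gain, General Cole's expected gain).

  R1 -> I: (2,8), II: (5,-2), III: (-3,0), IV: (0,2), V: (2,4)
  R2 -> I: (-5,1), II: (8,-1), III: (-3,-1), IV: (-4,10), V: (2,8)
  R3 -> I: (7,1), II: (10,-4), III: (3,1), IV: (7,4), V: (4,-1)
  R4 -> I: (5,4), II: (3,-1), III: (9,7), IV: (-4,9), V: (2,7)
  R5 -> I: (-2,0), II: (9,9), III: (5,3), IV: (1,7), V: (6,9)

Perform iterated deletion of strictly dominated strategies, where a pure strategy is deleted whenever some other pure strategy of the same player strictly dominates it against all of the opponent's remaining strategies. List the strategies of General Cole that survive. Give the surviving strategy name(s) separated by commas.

General Rowe's strategy R1 is strictly dominated by R3 (I: 7>2, II: 10>5, III: 3>-3, IV: 7>0, V: 4>2) and is removed.
Row R2 is eliminated: R3 beats it against every remaining column (I: 7>-5, II: 10>8, III: 3>-3, IV: 7>-4, V: 4>2).
Column I is eliminated: IV beats it against every remaining row (R3: 4>1, R4: 9>4, R5: 7>0).
For General Cole, IV strictly dominates III on the remaining rows (R3: 4>1, R4: 9>7, R5: 7>3); eliminate III.
Row R4 is eliminated: R3 beats it against every remaining column (II: 10>3, IV: 7>-4, V: 4>2).
Among the remaining strategies, none is strictly dominated by another pure strategy of the same player, so the elimination stops.
Surviving strategies — General Rowe: {R3, R5}; General Cole: {II, IV, V}.

II, IV, V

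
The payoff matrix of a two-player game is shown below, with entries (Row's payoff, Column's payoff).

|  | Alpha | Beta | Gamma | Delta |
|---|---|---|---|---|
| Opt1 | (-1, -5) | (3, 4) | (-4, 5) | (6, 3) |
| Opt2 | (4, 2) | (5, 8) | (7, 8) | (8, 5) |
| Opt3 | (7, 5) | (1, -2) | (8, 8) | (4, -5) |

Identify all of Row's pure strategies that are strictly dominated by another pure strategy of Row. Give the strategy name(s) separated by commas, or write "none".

Opt2 strictly dominates Opt1 — Alpha: 4>-1, Beta: 5>3, Gamma: 7>-4, Delta: 8>6.
Opt2 is not dominated — it holds its own against Opt1 at Alpha (4>-1); Opt3 at Beta (5>1).
Nothing dominates Opt3: Opt1 at Alpha (7>-1); Opt2 at Alpha (7>4).

Opt1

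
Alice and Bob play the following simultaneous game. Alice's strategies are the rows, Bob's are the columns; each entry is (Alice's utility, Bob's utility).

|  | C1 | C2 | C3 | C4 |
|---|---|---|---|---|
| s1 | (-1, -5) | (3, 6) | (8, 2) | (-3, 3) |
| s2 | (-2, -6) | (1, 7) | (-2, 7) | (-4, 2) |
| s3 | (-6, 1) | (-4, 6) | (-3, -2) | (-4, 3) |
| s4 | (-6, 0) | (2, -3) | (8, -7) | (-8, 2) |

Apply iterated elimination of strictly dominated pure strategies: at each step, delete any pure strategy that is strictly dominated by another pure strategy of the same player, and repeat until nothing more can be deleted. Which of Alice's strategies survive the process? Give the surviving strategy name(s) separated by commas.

s1

Row s2 is eliminated: s1 beats it against every remaining column (C1: -1>-2, C2: 3>1, C3: 8>-2, C4: -3>-4).
Row s3 is eliminated: s1 beats it against every remaining column (C1: -1>-6, C2: 3>-4, C3: 8>-3, C4: -3>-4).
Column C1 is eliminated: C4 beats it against every remaining row (s1: 3>-5, s4: 2>0).
For Bob, C2 strictly dominates C3 on the remaining rows (s1: 6>2, s4: -3>-7); eliminate C3.
Row s4 is eliminated: s1 beats it against every remaining column (C2: 3>2, C4: -3>-8).
For Bob, C2 strictly dominates C4 on the remaining rows (s1: 6>3); eliminate C4.
Among the remaining strategies, none is strictly dominated by another pure strategy of the same player, so the elimination stops.
Surviving strategies — Alice: {s1}; Bob: {C2}.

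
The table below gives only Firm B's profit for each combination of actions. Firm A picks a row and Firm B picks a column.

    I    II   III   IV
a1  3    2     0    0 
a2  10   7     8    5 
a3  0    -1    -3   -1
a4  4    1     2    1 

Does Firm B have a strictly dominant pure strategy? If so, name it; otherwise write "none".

I vs II: a1: 3>2, a2: 10>7, a3: 0>-1, a4: 4>1.
I vs III: a1: 3>0, a2: 10>8, a3: 0>-3, a4: 4>2.
I vs IV: a1: 3>0, a2: 10>5, a3: 0>-1, a4: 4>1.
I strictly beats every other strategy against every opponent action, so it is strictly dominant.

I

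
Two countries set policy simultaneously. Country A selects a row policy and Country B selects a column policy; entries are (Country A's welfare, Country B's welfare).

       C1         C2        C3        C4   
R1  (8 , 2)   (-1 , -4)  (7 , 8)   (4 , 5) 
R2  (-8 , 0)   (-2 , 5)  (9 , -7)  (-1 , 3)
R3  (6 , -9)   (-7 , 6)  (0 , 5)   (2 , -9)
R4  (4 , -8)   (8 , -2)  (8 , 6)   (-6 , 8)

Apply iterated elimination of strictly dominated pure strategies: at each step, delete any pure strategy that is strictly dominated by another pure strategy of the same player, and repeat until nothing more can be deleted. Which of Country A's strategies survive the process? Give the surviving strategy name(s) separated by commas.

R1, R2, R4

Country A's strategy R3 is strictly dominated by R1 (C1: 8>6, C2: -1>-7, C3: 7>0, C4: 4>2) and is removed.
Column C1 is eliminated: C4 beats it against every remaining row (R1: 5>2, R2: 3>0, R4: 8>-8).
Among the remaining strategies, none is strictly dominated by another pure strategy of the same player, so the elimination stops.
Surviving strategies — Country A: {R1, R2, R4}; Country B: {C2, C3, C4}.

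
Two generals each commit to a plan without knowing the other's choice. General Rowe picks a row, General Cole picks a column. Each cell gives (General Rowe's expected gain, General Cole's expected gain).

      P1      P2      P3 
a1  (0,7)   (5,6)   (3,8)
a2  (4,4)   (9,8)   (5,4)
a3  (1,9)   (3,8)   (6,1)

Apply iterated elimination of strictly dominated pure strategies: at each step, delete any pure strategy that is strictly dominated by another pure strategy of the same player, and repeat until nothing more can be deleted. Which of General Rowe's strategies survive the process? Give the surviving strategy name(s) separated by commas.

a2

General Rowe's strategy a1 is strictly dominated by a2 (P1: 4>0, P2: 9>5, P3: 5>3) and is removed.
Column P3 is eliminated: P2 beats it against every remaining row (a2: 8>4, a3: 8>1).
General Rowe's strategy a3 is strictly dominated by a2 (P1: 4>1, P2: 9>3) and is removed.
General Cole's strategy P1 is strictly dominated by P2 (a2: 8>4) and is removed.
Among the remaining strategies, none is strictly dominated by another pure strategy of the same player, so the elimination stops.
Surviving strategies — General Rowe: {a2}; General Cole: {P2}.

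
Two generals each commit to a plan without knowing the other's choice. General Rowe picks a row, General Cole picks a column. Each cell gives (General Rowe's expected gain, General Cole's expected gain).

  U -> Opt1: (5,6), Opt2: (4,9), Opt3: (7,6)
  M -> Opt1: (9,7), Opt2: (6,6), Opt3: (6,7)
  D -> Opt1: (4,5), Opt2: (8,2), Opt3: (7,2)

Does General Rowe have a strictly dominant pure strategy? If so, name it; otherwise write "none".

U fails to dominate M at Opt1 (5<9).
M fails to dominate U at Opt3 (6<7).
D fails to dominate U at Opt1 (4<5).
No single strategy dominates all the others.

none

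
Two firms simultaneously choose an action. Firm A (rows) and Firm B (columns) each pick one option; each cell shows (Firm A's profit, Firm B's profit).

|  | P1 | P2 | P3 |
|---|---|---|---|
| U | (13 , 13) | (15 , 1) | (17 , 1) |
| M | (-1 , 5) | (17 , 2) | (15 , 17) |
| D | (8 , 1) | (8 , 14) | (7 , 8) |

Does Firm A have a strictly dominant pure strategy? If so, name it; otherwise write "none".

U fails to dominate M at P2 (15<17).
M fails to dominate U at P1 (-1<13).
D fails to dominate U at P1 (8<13).
No single strategy dominates all the others.

none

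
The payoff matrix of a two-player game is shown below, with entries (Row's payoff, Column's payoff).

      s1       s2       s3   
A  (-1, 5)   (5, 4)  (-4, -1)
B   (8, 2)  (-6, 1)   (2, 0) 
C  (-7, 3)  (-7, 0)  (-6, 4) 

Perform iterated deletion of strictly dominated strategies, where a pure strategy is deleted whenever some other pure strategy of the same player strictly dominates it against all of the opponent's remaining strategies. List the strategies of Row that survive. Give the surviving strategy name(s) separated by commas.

B

Row C is eliminated: A beats it against every remaining column (s1: -1>-7, s2: 5>-7, s3: -4>-6).
Column's strategy s2 is strictly dominated by s1 (A: 5>4, B: 2>1) and is removed.
Row A is eliminated: B beats it against every remaining column (s1: 8>-1, s3: 2>-4).
Column s3 is eliminated: s1 beats it against every remaining row (B: 2>0).
Among the remaining strategies, none is strictly dominated by another pure strategy of the same player, so the elimination stops.
Surviving strategies — Row: {B}; Column: {s1}.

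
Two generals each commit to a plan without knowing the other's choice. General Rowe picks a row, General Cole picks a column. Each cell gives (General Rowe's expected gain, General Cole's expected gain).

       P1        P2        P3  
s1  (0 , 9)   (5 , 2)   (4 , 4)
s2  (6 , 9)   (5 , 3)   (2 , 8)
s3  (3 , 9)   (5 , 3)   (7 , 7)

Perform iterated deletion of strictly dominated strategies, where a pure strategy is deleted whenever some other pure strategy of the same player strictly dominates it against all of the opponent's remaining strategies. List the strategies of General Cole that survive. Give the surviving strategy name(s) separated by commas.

P1

For General Cole, P1 strictly dominates P2 on the remaining rows (s1: 9>2, s2: 9>3, s3: 9>3); eliminate P2.
General Rowe's strategy s1 is strictly dominated by s3 (P1: 3>0, P3: 7>4) and is removed.
For General Cole, P1 strictly dominates P3 on the remaining rows (s2: 9>8, s3: 9>7); eliminate P3.
General Rowe's strategy s3 is strictly dominated by s2 (P1: 6>3) and is removed.
Among the remaining strategies, none is strictly dominated by another pure strategy of the same player, so the elimination stops.
Surviving strategies — General Rowe: {s2}; General Cole: {P1}.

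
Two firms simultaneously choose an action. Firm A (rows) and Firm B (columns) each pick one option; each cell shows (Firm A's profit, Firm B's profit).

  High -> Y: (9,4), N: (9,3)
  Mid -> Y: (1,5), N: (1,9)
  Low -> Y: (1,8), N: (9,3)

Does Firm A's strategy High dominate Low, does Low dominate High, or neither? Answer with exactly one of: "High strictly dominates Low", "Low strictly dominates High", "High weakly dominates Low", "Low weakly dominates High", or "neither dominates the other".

High weakly dominates Low

High's payoffs vs Low's, by Firm B's action — Y: 9>1, N: 9=9.
High is at least as good everywhere and strictly better somewhere (tied only at N), so High weakly but not strictly dominates Low.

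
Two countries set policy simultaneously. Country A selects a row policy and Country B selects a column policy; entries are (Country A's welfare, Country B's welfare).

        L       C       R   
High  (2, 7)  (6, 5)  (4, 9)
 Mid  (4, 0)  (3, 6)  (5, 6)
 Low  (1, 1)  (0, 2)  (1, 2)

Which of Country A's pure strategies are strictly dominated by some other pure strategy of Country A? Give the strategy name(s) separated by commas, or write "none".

High: no other strategy beats it everywhere (Mid at C (6>3); Low at L (2>1)).
Mid: no other strategy beats it everywhere (High at L (4>2); Low at L (4>1)).
Low is strictly dominated by High (L: 2>1, C: 6>0, R: 4>1).

Low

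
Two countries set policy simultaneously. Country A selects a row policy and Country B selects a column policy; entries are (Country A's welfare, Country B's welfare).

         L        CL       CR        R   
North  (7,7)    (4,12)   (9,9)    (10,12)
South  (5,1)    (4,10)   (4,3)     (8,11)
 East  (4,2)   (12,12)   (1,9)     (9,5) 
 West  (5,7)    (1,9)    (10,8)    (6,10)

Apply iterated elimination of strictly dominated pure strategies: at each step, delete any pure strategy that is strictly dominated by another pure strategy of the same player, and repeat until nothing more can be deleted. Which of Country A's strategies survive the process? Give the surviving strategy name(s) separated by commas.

North, East

Column L is eliminated: CL beats it against every remaining row (North: 12>7, South: 10>1, East: 12>2, West: 9>7).
Country B's strategy CR is strictly dominated by CL (North: 12>9, South: 10>3, East: 12>9, West: 9>8) and is removed.
Country A's strategy South is strictly dominated by East (CL: 12>4, R: 9>8) and is removed.
Row West is eliminated: North beats it against every remaining column (CL: 4>1, R: 10>6).
Among the remaining strategies, none is strictly dominated by another pure strategy of the same player, so the elimination stops.
Surviving strategies — Country A: {North, East}; Country B: {CL, R}.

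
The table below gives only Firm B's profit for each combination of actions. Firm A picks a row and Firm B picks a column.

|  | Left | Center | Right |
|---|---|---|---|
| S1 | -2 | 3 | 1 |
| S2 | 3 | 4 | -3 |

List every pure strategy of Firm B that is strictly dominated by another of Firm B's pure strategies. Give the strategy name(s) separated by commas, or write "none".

Left, Right

Left: dominated, since Center does at least as well everywhere (S1: 3>-2, S2: 4>3).
Center is not dominated — it holds its own against Left at S1 (3>-2); Right at S1 (3>1).
Center strictly dominates Right — S1: 3>1, S2: 4>-3.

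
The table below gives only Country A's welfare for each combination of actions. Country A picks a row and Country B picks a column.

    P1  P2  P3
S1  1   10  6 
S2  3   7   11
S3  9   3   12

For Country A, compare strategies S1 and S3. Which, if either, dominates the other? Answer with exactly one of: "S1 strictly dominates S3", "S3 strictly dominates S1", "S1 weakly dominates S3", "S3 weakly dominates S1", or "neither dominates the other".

Compare S1 to S3 across each opponent action: P1: 1<9, P2: 10>3, P3: 6<12.
S1 does better at P2 but worse at P1, P3; neither strategy dominates the other.

neither dominates the other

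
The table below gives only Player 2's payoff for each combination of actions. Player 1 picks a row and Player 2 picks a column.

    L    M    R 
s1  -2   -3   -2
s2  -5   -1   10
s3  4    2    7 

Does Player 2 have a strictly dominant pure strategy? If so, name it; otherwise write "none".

none

L fails to dominate M at s2 (-5<-1).
M fails to dominate L at s1 (-3<-2).
R fails to dominate L at s1 (-2=-2).
No single strategy dominates all the others.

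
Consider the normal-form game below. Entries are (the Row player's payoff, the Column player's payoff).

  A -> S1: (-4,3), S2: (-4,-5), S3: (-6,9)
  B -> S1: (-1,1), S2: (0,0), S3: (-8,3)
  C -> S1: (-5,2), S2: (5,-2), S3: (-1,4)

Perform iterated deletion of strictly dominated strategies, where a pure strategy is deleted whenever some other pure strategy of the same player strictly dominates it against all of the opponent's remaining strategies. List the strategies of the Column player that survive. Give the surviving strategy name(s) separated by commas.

Column S1 is eliminated: S3 beats it against every remaining row (A: 9>3, B: 3>1, C: 4>2).
The Row player's strategy A is strictly dominated by C (S2: 5>-4, S3: -1>-6) and is removed.
Row B is eliminated: C beats it against every remaining column (S2: 5>0, S3: -1>-8).
Column S2 is eliminated: S3 beats it against every remaining row (C: 4>-2).
Among the remaining strategies, none is strictly dominated by another pure strategy of the same player, so the elimination stops.
Surviving strategies — the Row player: {C}; the Column player: {S3}.

S3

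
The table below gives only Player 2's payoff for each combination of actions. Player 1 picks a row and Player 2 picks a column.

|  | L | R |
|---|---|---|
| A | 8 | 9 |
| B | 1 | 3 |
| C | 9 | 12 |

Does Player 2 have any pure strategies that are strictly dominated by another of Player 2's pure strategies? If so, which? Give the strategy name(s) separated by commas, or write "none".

L

L: dominated, since R does at least as well everywhere (A: 9>8, B: 3>1, C: 12>9).
R: no other strategy beats it everywhere (L at A (9>8)).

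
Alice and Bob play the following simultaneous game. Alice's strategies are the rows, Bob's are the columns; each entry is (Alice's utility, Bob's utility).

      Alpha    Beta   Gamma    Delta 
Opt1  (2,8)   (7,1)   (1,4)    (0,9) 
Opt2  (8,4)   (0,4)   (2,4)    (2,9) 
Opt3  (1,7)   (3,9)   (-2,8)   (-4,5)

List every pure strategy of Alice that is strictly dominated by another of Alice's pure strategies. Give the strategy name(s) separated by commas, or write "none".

Opt3

Opt1: no other strategy beats it everywhere (Opt2 at Beta (7>0); Opt3 at Alpha (2>1)).
Opt2 is not dominated — it holds its own against Opt1 at Alpha (8>2); Opt3 at Alpha (8>1).
Opt3 is strictly dominated by Opt1 (Alpha: 2>1, Beta: 7>3, Gamma: 1>-2, Delta: 0>-4).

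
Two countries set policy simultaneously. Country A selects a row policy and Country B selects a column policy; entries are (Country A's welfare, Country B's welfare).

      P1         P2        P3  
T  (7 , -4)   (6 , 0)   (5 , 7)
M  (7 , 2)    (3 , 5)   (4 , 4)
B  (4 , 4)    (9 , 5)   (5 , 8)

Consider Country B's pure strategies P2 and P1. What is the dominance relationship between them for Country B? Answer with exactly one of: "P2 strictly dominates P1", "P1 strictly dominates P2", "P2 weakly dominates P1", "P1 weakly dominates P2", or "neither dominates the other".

P2 strictly dominates P1

Compare P2 to P1 across each opponent action: T: 0>-4, M: 5>2, B: 5>4.
P2 gives a strictly higher payoff against each opponent action, so P2 strictly dominates P1.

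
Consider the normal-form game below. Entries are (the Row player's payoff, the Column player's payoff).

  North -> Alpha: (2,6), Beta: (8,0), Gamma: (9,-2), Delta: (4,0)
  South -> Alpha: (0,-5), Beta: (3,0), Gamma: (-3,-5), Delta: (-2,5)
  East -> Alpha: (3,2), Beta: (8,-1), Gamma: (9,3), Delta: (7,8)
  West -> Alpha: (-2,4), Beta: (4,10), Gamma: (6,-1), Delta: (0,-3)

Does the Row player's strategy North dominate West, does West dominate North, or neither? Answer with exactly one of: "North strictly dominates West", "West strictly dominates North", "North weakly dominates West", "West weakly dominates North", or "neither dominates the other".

North strictly dominates West

Compare North to West across each choice by the Column player: Alpha: 2>-2, Beta: 8>4, Gamma: 9>6, Delta: 4>0.
North gives a strictly higher payoff against each choice by the Column player, so North strictly dominates West.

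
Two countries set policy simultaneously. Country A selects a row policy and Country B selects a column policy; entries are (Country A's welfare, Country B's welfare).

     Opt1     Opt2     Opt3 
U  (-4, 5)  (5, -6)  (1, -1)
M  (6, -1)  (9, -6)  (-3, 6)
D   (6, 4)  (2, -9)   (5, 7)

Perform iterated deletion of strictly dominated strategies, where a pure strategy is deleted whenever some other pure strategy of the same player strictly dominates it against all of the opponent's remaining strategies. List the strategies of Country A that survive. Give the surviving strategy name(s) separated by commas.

Column Opt2 is eliminated: Opt1 beats it against every remaining row (U: 5>-6, M: -1>-6, D: 4>-9).
Row U is eliminated: D beats it against every remaining column (Opt1: 6>-4, Opt3: 5>1).
Column Opt1 is eliminated: Opt3 beats it against every remaining row (M: 6>-1, D: 7>4).
For Country A, D strictly dominates M on the remaining columns (Opt3: 5>-3); eliminate M.
Among the remaining strategies, none is strictly dominated by another pure strategy of the same player, so the elimination stops.
Surviving strategies — Country A: {D}; Country B: {Opt3}.

D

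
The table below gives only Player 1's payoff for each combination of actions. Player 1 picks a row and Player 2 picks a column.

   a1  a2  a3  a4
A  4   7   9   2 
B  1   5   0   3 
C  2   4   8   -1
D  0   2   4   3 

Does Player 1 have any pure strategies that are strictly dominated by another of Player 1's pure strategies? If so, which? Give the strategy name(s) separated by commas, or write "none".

C

A is not dominated — it holds its own against B at a1 (4>1); C at a1 (4>2); D at a1 (4>0).
B: no other strategy beats it everywhere (A at a4 (3>2); C at a2 (5>4); D at a1 (1>0)).
C is strictly dominated by A (a1: 4>2, a2: 7>4, a3: 9>8, a4: 2>-1).
D is not dominated — it holds its own against A at a4 (3>2); B at a3 (4>0); C at a4 (3>-1).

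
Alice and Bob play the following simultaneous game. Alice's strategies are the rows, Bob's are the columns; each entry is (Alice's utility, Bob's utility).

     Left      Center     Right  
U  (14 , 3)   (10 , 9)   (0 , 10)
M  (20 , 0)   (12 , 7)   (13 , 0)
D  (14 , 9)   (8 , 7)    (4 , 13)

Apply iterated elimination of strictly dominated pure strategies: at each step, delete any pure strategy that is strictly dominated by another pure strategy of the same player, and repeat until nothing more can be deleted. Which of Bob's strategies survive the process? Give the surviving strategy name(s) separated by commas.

Center

Row U is eliminated: M beats it against every remaining column (Left: 20>14, Center: 12>10, Right: 13>0).
Alice's strategy D is strictly dominated by M (Left: 20>14, Center: 12>8, Right: 13>4) and is removed.
Bob's strategy Left is strictly dominated by Center (M: 7>0) and is removed.
For Bob, Center strictly dominates Right on the remaining rows (M: 7>0); eliminate Right.
Among the remaining strategies, none is strictly dominated by another pure strategy of the same player, so the elimination stops.
Surviving strategies — Alice: {M}; Bob: {Center}.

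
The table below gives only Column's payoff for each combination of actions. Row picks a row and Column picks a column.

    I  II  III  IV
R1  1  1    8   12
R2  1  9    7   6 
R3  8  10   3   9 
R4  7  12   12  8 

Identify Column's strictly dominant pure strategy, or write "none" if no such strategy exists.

I fails to dominate II at R1 (1=1).
II fails to dominate I at R1 (1=1).
III fails to dominate I at R3 (3<8).
IV fails to dominate II at R2 (6<9).
No single strategy dominates all the others.

none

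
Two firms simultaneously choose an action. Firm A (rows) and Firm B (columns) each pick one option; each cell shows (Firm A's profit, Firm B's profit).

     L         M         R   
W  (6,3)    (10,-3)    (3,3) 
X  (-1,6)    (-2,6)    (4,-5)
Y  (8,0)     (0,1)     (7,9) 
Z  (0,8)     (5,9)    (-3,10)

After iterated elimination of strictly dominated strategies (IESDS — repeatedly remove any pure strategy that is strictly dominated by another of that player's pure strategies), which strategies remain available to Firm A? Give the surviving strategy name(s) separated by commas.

Y

Row X is eliminated: Y beats it against every remaining column (L: 8>-1, M: 0>-2, R: 7>4).
For Firm A, W strictly dominates Z on the remaining columns (L: 6>0, M: 10>5, R: 3>-3); eliminate Z.
Column M is eliminated: R beats it against every remaining row (W: 3>-3, Y: 9>1).
Firm A's strategy W is strictly dominated by Y (L: 8>6, R: 7>3) and is removed.
Firm B's strategy L is strictly dominated by R (Y: 9>0) and is removed.
Among the remaining strategies, none is strictly dominated by another pure strategy of the same player, so the elimination stops.
Surviving strategies — Firm A: {Y}; Firm B: {R}.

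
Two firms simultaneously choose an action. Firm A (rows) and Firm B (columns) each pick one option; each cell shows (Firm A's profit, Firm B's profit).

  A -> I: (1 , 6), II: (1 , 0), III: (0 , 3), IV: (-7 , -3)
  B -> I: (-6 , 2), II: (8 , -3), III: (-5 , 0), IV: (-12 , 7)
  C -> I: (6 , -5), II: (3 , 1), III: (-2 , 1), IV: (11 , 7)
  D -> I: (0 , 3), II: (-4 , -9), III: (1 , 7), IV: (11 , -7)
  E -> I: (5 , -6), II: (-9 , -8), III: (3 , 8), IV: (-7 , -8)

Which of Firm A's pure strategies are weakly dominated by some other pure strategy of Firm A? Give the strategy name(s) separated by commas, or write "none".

none

A is not dominated — it holds its own against B at I (1>-6); C at III (0>-2); D at I (1>0); E at II (1>-9).
B is not dominated — it holds its own against A at II (8>1); C at II (8>3); D at II (8>-4); E at II (8>-9).
C: no other strategy beats it everywhere (A at I (6>1); B at I (6>-6); D at I (6>0); E at I (6>5)).
D: no other strategy beats it everywhere (A at III (1>0); B at I (0>-6); C at III (1>-2); E at II (-4>-9)).
E: no other strategy beats it everywhere (A at I (5>1); B at I (5>-6); C at III (3>-2); D at I (5>0)).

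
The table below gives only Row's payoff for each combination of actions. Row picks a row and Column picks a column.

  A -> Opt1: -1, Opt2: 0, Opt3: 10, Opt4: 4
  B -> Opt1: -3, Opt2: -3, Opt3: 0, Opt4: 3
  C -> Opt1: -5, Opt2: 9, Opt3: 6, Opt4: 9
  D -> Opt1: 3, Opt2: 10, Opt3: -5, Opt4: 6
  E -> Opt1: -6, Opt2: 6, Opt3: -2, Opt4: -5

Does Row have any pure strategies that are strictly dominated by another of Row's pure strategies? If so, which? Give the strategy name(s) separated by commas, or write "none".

B, E

A: no other strategy beats it everywhere (B at Opt1 (-1>-3); C at Opt1 (-1>-5); D at Opt3 (10>-5); E at Opt1 (-1>-6)).
B is strictly dominated by A (Opt1: -1>-3, Opt2: 0>-3, Opt3: 10>0, Opt4: 4>3).
Nothing dominates C: A at Opt2 (9>0); B at Opt2 (9>-3); D at Opt3 (6>-5); E at Opt1 (-5>-6).
D is not dominated — it holds its own against A at Opt1 (3>-1); B at Opt1 (3>-3); C at Opt1 (3>-5); E at Opt1 (3>-6).
E: dominated, since C does at least as well everywhere (Opt1: -5>-6, Opt2: 9>6, Opt3: 6>-2, Opt4: 9>-5).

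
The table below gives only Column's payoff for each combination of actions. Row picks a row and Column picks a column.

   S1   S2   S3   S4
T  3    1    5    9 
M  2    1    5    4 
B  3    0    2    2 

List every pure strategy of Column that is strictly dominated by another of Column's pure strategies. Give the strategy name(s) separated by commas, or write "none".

S1: no other strategy beats it everywhere (S2 at T (3>1); S3 at B (3>2); S4 at B (3>2)).
S2: dominated, since S1 does at least as well everywhere (T: 3>1, M: 2>1, B: 3>0).
S3: no other strategy beats it everywhere (S1 at T (5>3); S2 at T (5>1); S4 at M (5>4)).
S4 is not dominated — it holds its own against S1 at T (9>3); S2 at T (9>1); S3 at T (9>5).

S2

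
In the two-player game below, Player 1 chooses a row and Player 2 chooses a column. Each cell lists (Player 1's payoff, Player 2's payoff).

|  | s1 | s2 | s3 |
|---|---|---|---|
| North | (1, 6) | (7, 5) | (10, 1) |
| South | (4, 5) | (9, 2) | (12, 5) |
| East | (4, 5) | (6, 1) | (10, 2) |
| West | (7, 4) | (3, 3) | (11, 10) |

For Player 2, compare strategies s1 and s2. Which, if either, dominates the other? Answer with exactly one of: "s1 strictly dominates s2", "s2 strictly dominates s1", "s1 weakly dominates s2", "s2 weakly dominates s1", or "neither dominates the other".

s1 strictly dominates s2

s1's payoffs vs s2's, by Player 1's action — North: 6>5, South: 5>2, East: 5>1, West: 4>3.
s1 gives a strictly higher payoff against each choice by Player 1, so s1 strictly dominates s2.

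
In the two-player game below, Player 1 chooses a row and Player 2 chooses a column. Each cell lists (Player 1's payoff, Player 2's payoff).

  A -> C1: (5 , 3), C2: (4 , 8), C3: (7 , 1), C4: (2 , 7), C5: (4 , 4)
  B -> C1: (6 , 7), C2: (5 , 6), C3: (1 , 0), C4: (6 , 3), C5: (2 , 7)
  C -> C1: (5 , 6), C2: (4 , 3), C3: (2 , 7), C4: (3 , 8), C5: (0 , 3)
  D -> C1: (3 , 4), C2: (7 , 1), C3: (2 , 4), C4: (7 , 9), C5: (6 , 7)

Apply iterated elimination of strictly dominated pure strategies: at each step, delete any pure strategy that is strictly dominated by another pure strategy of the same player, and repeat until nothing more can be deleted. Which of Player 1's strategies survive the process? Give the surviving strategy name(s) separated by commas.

Player 2's strategy C3 is strictly dominated by C4 (A: 7>1, B: 3>0, C: 8>7, D: 9>4) and is removed.
Player 1's strategy C is strictly dominated by B (C1: 6>5, C2: 5>4, C4: 6>3, C5: 2>0) and is removed.
Among the remaining strategies, none is strictly dominated by another pure strategy of the same player, so the elimination stops.
Surviving strategies — Player 1: {A, B, D}; Player 2: {C1, C2, C4, C5}.

A, B, D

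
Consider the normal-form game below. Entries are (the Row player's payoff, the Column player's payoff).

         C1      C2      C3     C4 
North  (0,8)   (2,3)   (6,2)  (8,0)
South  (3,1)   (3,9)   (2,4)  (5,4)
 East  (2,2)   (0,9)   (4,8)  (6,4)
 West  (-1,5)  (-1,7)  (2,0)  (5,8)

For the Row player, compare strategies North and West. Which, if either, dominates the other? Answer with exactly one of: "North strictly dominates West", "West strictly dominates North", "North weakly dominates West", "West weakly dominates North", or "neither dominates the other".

North strictly dominates West

North's payoffs vs West's, by the Column player's action — C1: 0>-1, C2: 2>-1, C3: 6>2, C4: 8>5.
North gives a strictly higher payoff against every action of the Column player, so North strictly dominates West.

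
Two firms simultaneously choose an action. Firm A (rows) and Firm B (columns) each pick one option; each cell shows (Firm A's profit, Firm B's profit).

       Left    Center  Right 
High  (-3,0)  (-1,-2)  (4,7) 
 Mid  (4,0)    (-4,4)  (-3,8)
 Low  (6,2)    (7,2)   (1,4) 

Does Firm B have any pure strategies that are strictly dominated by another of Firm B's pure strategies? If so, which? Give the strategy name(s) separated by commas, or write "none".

Left, Center

Left: dominated, since Right does at least as well everywhere (High: 7>0, Mid: 8>0, Low: 4>2).
Right strictly dominates Center — High: 7>-2, Mid: 8>4, Low: 4>2.
Right is not dominated — it holds its own against Left at High (7>0); Center at High (7>-2).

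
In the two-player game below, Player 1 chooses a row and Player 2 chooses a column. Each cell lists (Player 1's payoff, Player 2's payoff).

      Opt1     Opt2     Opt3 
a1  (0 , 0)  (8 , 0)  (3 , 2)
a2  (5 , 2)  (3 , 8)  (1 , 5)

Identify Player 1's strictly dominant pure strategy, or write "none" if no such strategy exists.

none

a1 fails to dominate a2 at Opt1 (0<5).
a2 fails to dominate a1 at Opt2 (3<8).
No single strategy dominates all the others.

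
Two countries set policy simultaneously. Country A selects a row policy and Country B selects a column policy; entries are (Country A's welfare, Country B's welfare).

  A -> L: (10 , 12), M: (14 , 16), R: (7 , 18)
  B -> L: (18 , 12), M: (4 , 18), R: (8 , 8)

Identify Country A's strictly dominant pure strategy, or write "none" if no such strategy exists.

A fails to dominate B at L (10<18).
B fails to dominate A at M (4<14).
No single strategy dominates all the others.

none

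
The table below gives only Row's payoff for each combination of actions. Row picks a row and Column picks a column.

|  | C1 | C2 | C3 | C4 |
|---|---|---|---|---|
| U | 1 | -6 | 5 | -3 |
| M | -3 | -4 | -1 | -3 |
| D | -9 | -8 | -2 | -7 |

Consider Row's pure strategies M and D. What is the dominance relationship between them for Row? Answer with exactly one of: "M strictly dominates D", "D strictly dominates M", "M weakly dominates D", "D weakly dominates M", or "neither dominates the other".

M's payoffs vs D's, by Column's action — C1: -3>-9, C2: -4>-8, C3: -1>-2, C4: -3>-7.
M gives a strictly higher payoff against each choice by Column, so M strictly dominates D.

M strictly dominates D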